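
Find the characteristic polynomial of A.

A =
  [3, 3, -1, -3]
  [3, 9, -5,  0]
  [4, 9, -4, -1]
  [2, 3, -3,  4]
x^4 - 12*x^3 + 54*x^2 - 108*x + 81

Expanding det(x·I − A) (e.g. by cofactor expansion or by noting that A is similar to its Jordan form J, which has the same characteristic polynomial as A) gives
  χ_A(x) = x^4 - 12*x^3 + 54*x^2 - 108*x + 81
which factors as (x - 3)^4. The eigenvalues (with algebraic multiplicities) are λ = 3 with multiplicity 4.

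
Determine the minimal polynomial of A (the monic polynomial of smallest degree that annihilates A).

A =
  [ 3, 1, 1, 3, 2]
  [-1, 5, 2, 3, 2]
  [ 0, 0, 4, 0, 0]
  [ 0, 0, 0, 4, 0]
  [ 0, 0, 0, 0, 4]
x^3 - 12*x^2 + 48*x - 64

The characteristic polynomial is χ_A(x) = (x - 4)^5, so the eigenvalues are known. The minimal polynomial is
  m_A(x) = Π_λ (x − λ)^{k_λ}
where k_λ is the size of the *largest* Jordan block for λ (equivalently, the smallest k with (A − λI)^k v = 0 for every generalised eigenvector v of λ).

  λ = 4: largest Jordan block has size 3, contributing (x − 4)^3

So m_A(x) = (x - 4)^3 = x^3 - 12*x^2 + 48*x - 64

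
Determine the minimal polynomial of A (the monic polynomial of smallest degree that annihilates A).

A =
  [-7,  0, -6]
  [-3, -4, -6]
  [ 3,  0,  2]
x^2 + 5*x + 4

The characteristic polynomial is χ_A(x) = (x + 1)*(x + 4)^2, so the eigenvalues are known. The minimal polynomial is
  m_A(x) = Π_λ (x − λ)^{k_λ}
where k_λ is the size of the *largest* Jordan block for λ (equivalently, the smallest k with (A − λI)^k v = 0 for every generalised eigenvector v of λ).

  λ = -4: largest Jordan block has size 1, contributing (x + 4)
  λ = -1: largest Jordan block has size 1, contributing (x + 1)

So m_A(x) = (x + 1)*(x + 4) = x^2 + 5*x + 4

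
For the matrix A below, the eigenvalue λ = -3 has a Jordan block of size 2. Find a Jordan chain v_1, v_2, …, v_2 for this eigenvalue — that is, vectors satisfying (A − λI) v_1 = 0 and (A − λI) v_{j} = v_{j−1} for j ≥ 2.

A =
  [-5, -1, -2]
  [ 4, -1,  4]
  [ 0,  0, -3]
A Jordan chain for λ = -3 of length 2:
v_1 = (-2, 4, 0)ᵀ
v_2 = (1, 0, 0)ᵀ

Let N = A − (-3)·I. We want v_2 with N^2 v_2 = 0 but N^1 v_2 ≠ 0; then v_{j-1} := N · v_j for j = 2, …, 2.

Pick v_2 = (1, 0, 0)ᵀ.
Then v_1 = N · v_2 = (-2, 4, 0)ᵀ.

Sanity check: (A − (-3)·I) v_1 = (0, 0, 0)ᵀ = 0. ✓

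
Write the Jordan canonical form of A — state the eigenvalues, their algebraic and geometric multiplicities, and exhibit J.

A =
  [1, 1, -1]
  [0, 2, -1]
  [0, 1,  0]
J_2(1) ⊕ J_1(1)

The characteristic polynomial is
  det(x·I − A) = x^3 - 3*x^2 + 3*x - 1 = (x - 1)^3

Eigenvalues and multiplicities (the geometric multiplicity of λ is n − rank(A − λI), which equals the number of Jordan blocks for λ):
  λ = 1: algebraic multiplicity = 3, geometric multiplicity = 2

Determining the block sizes for each eigenvalue:
  λ = 1: 2 blocks summing to 3 forces exactly one block of size 2 and the rest size 1 → block sizes [2, 1]

Assembling the blocks gives a Jordan form
J =
  [1, 1, 0]
  [0, 1, 0]
  [0, 0, 1]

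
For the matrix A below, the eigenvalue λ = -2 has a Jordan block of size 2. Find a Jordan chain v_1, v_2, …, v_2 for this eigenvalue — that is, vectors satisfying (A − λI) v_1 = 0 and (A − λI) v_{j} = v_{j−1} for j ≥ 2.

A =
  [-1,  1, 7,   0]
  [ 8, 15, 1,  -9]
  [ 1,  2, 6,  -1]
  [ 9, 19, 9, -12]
A Jordan chain for λ = -2 of length 2:
v_1 = (1, -1, 0, -1)ᵀ
v_2 = (2, -1, 0, 0)ᵀ

Let N = A − (-2)·I. We want v_2 with N^2 v_2 = 0 but N^1 v_2 ≠ 0; then v_{j-1} := N · v_j for j = 2, …, 2.

Pick v_2 = (2, -1, 0, 0)ᵀ.
Then v_1 = N · v_2 = (1, -1, 0, -1)ᵀ.

Sanity check: (A − (-2)·I) v_1 = (0, 0, 0, 0)ᵀ = 0. ✓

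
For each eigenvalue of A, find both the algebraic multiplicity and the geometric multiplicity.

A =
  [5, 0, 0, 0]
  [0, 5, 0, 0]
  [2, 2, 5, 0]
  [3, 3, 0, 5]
λ = 5: alg = 4, geom = 3

Step 1 — factor the characteristic polynomial to read off the algebraic multiplicities:
  χ_A(x) = (x - 5)^4

Step 2 — compute geometric multiplicities via the rank-nullity identity g(λ) = n − rank(A − λI):
  rank(A − (5)·I) = 1, so dim ker(A − (5)·I) = n − 1 = 3

Summary:
  λ = 5: algebraic multiplicity = 4, geometric multiplicity = 3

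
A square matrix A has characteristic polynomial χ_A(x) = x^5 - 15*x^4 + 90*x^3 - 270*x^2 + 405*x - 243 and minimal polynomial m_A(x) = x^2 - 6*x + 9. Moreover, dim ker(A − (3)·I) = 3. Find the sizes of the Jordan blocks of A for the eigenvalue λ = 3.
Block sizes for λ = 3: [2, 2, 1]

Step 1 — from the characteristic polynomial, algebraic multiplicity of λ = 3 is 5. From dim ker(A − (3)·I) = 3, there are exactly 3 Jordan blocks for λ = 3.
Step 2 — from the minimal polynomial, the factor (x − 3)^2 tells us the largest block for λ = 3 has size 2.
Step 3 — with total size 5, 3 blocks, and largest block 2, the block sizes (in nonincreasing order) are [2, 2, 1].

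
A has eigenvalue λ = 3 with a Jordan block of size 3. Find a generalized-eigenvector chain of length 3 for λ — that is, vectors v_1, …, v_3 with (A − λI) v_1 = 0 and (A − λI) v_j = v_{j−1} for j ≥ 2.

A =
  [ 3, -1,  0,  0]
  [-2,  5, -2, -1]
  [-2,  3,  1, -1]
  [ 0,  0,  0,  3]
A Jordan chain for λ = 3 of length 3:
v_1 = (2, 0, -2, 0)ᵀ
v_2 = (0, -2, -2, 0)ᵀ
v_3 = (1, 0, 0, 0)ᵀ

Let N = A − (3)·I. We want v_3 with N^3 v_3 = 0 but N^2 v_3 ≠ 0; then v_{j-1} := N · v_j for j = 3, …, 2.

Pick v_3 = (1, 0, 0, 0)ᵀ.
Then v_2 = N · v_3 = (0, -2, -2, 0)ᵀ.
Then v_1 = N · v_2 = (2, 0, -2, 0)ᵀ.

Sanity check: (A − (3)·I) v_1 = (0, 0, 0, 0)ᵀ = 0. ✓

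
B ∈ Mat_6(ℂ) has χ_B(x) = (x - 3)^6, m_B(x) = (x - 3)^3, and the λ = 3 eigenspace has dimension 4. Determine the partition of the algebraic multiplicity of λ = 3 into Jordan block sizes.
Block sizes for λ = 3: [3, 1, 1, 1]

Step 1 — from the characteristic polynomial, algebraic multiplicity of λ = 3 is 6. From dim ker(B − (3)·I) = 4, there are exactly 4 Jordan blocks for λ = 3.
Step 2 — from the minimal polynomial, the factor (x − 3)^3 tells us the largest block for λ = 3 has size 3.
Step 3 — with total size 6, 4 blocks, and largest block 3, the block sizes (in nonincreasing order) are [3, 1, 1, 1].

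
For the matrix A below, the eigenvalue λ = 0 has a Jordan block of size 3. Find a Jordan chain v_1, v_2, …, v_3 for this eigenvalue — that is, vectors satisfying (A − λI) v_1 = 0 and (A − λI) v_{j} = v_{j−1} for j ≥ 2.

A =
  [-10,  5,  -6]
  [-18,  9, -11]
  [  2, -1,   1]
A Jordan chain for λ = 0 of length 3:
v_1 = (-2, -4, 0)ᵀ
v_2 = (-10, -18, 2)ᵀ
v_3 = (1, 0, 0)ᵀ

Let N = A − (0)·I. We want v_3 with N^3 v_3 = 0 but N^2 v_3 ≠ 0; then v_{j-1} := N · v_j for j = 3, …, 2.

Pick v_3 = (1, 0, 0)ᵀ.
Then v_2 = N · v_3 = (-10, -18, 2)ᵀ.
Then v_1 = N · v_2 = (-2, -4, 0)ᵀ.

Sanity check: (A − (0)·I) v_1 = (0, 0, 0)ᵀ = 0. ✓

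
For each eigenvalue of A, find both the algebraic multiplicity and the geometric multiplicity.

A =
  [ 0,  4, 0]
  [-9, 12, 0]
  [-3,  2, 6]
λ = 6: alg = 3, geom = 2

Step 1 — factor the characteristic polynomial to read off the algebraic multiplicities:
  χ_A(x) = (x - 6)^3

Step 2 — compute geometric multiplicities via the rank-nullity identity g(λ) = n − rank(A − λI):
  rank(A − (6)·I) = 1, so dim ker(A − (6)·I) = n − 1 = 2

Summary:
  λ = 6: algebraic multiplicity = 3, geometric multiplicity = 2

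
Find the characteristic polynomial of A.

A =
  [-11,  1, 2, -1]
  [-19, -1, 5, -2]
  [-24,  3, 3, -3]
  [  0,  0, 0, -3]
x^4 + 12*x^3 + 54*x^2 + 108*x + 81

Expanding det(x·I − A) (e.g. by cofactor expansion or by noting that A is similar to its Jordan form J, which has the same characteristic polynomial as A) gives
  χ_A(x) = x^4 + 12*x^3 + 54*x^2 + 108*x + 81
which factors as (x + 3)^4. The eigenvalues (with algebraic multiplicities) are λ = -3 with multiplicity 4.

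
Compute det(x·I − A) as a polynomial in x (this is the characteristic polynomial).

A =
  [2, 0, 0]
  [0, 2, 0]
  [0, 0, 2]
x^3 - 6*x^2 + 12*x - 8

Expanding det(x·I − A) (e.g. by cofactor expansion or by noting that A is similar to its Jordan form J, which has the same characteristic polynomial as A) gives
  χ_A(x) = x^3 - 6*x^2 + 12*x - 8
which factors as (x - 2)^3. The eigenvalues (with algebraic multiplicities) are λ = 2 with multiplicity 3.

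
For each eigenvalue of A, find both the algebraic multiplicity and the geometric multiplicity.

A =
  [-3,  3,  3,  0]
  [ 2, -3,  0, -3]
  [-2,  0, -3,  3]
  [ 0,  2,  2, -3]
λ = -3: alg = 4, geom = 2

Step 1 — factor the characteristic polynomial to read off the algebraic multiplicities:
  χ_A(x) = (x + 3)^4

Step 2 — compute geometric multiplicities via the rank-nullity identity g(λ) = n − rank(A − λI):
  rank(A − (-3)·I) = 2, so dim ker(A − (-3)·I) = n − 2 = 2

Summary:
  λ = -3: algebraic multiplicity = 4, geometric multiplicity = 2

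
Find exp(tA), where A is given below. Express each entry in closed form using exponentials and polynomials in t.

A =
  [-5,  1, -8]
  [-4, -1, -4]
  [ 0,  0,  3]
e^{tA} =
  [-2*t*exp(-3*t) + exp(-3*t), t*exp(-3*t), -2*t*exp(-3*t) - exp(3*t) + exp(-3*t)]
  [-4*t*exp(-3*t), 2*t*exp(-3*t) + exp(-3*t), -4*t*exp(-3*t)]
  [0, 0, exp(3*t)]

Strategy: write A = P · J · P⁻¹ where J is a Jordan canonical form, so e^{tA} = P · e^{tJ} · P⁻¹, and e^{tJ} can be computed block-by-block.

A has Jordan form
J =
  [-3,  1, 0]
  [ 0, -3, 0]
  [ 0,  0, 3]
(up to reordering of blocks).

Per-block formulas:
  For a 2×2 Jordan block J_2(-3): exp(t · J_2(-3)) = e^(-3t)·(I + t·N), where N is the 2×2 nilpotent shift.
  For a 1×1 block at λ = 3: exp(t · [3]) = [e^(3t)].

After assembling e^{tJ} and conjugating by P, we get:

e^{tA} =
  [-2*t*exp(-3*t) + exp(-3*t), t*exp(-3*t), -2*t*exp(-3*t) - exp(3*t) + exp(-3*t)]
  [-4*t*exp(-3*t), 2*t*exp(-3*t) + exp(-3*t), -4*t*exp(-3*t)]
  [0, 0, exp(3*t)]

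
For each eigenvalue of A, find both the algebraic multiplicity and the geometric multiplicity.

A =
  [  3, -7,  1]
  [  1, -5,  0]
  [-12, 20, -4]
λ = -2: alg = 3, geom = 1

Step 1 — factor the characteristic polynomial to read off the algebraic multiplicities:
  χ_A(x) = (x + 2)^3

Step 2 — compute geometric multiplicities via the rank-nullity identity g(λ) = n − rank(A − λI):
  rank(A − (-2)·I) = 2, so dim ker(A − (-2)·I) = n − 2 = 1

Summary:
  λ = -2: algebraic multiplicity = 3, geometric multiplicity = 1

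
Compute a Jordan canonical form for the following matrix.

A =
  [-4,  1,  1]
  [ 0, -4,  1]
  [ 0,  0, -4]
J_3(-4)

The characteristic polynomial is
  det(x·I − A) = x^3 + 12*x^2 + 48*x + 64 = (x + 4)^3

Eigenvalues and multiplicities (the geometric multiplicity of λ is n − rank(A − λI), which equals the number of Jordan blocks for λ):
  λ = -4: algebraic multiplicity = 3, geometric multiplicity = 1

Determining the block sizes for each eigenvalue:
  λ = -4: one block (gm = 1), so the single block has size am = 3 → block sizes [3]

Assembling the blocks gives a Jordan form
J =
  [-4,  1,  0]
  [ 0, -4,  1]
  [ 0,  0, -4]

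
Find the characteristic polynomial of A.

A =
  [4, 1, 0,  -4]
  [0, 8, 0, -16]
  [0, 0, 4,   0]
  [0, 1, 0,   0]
x^4 - 16*x^3 + 96*x^2 - 256*x + 256

Expanding det(x·I − A) (e.g. by cofactor expansion or by noting that A is similar to its Jordan form J, which has the same characteristic polynomial as A) gives
  χ_A(x) = x^4 - 16*x^3 + 96*x^2 - 256*x + 256
which factors as (x - 4)^4. The eigenvalues (with algebraic multiplicities) are λ = 4 with multiplicity 4.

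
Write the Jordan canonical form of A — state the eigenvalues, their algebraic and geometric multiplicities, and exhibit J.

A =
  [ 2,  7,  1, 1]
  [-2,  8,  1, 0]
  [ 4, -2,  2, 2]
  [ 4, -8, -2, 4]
J_3(4) ⊕ J_1(4)

The characteristic polynomial is
  det(x·I − A) = x^4 - 16*x^3 + 96*x^2 - 256*x + 256 = (x - 4)^4

Eigenvalues and multiplicities (the geometric multiplicity of λ is n − rank(A − λI), which equals the number of Jordan blocks for λ):
  λ = 4: algebraic multiplicity = 4, geometric multiplicity = 2

Determining the block sizes for each eigenvalue:
  λ = 4: with am = 4 and gm = 2, the partition is not yet determined (e.g. several partitions of 4 into 2 parts exist). Let N = A − (4)·I. Computing rank(N^1) = 2, rank(N^2) = 1, rank(N^3) = 0; the number of blocks of size ≥ j is rank(N^{j−1}) − rank(N^j), giving [2, 1, 1]. So we have 1 block(s) of size 3, 1 block(s) of size 1 → block sizes [3, 1]

Assembling the blocks gives a Jordan form
J =
  [4, 1, 0, 0]
  [0, 4, 1, 0]
  [0, 0, 4, 0]
  [0, 0, 0, 4]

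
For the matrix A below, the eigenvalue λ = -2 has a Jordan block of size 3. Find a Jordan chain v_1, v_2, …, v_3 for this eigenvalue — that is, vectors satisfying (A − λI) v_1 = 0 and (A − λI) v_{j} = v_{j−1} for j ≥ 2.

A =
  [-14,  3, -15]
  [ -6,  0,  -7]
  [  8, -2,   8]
A Jordan chain for λ = -2 of length 3:
v_1 = (6, 4, -4)ᵀ
v_2 = (-12, -6, 8)ᵀ
v_3 = (1, 0, 0)ᵀ

Let N = A − (-2)·I. We want v_3 with N^3 v_3 = 0 but N^2 v_3 ≠ 0; then v_{j-1} := N · v_j for j = 3, …, 2.

Pick v_3 = (1, 0, 0)ᵀ.
Then v_2 = N · v_3 = (-12, -6, 8)ᵀ.
Then v_1 = N · v_2 = (6, 4, -4)ᵀ.

Sanity check: (A − (-2)·I) v_1 = (0, 0, 0)ᵀ = 0. ✓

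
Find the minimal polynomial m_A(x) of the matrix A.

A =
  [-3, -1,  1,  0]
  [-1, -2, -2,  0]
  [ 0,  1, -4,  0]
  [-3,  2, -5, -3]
x^3 + 9*x^2 + 27*x + 27

The characteristic polynomial is χ_A(x) = (x + 3)^4, so the eigenvalues are known. The minimal polynomial is
  m_A(x) = Π_λ (x − λ)^{k_λ}
where k_λ is the size of the *largest* Jordan block for λ (equivalently, the smallest k with (A − λI)^k v = 0 for every generalised eigenvector v of λ).

  λ = -3: largest Jordan block has size 3, contributing (x + 3)^3

So m_A(x) = (x + 3)^3 = x^3 + 9*x^2 + 27*x + 27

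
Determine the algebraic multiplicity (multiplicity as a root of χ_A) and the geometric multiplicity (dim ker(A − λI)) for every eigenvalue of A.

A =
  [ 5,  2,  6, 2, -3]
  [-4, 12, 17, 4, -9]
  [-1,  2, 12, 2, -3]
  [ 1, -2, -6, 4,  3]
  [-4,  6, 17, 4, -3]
λ = 6: alg = 5, geom = 3

Step 1 — factor the characteristic polynomial to read off the algebraic multiplicities:
  χ_A(x) = (x - 6)^5

Step 2 — compute geometric multiplicities via the rank-nullity identity g(λ) = n − rank(A − λI):
  rank(A − (6)·I) = 2, so dim ker(A − (6)·I) = n − 2 = 3

Summary:
  λ = 6: algebraic multiplicity = 5, geometric multiplicity = 3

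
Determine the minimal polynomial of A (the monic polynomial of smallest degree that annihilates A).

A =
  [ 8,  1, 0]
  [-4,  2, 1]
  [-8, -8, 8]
x^3 - 18*x^2 + 108*x - 216

The characteristic polynomial is χ_A(x) = (x - 6)^3, so the eigenvalues are known. The minimal polynomial is
  m_A(x) = Π_λ (x − λ)^{k_λ}
where k_λ is the size of the *largest* Jordan block for λ (equivalently, the smallest k with (A − λI)^k v = 0 for every generalised eigenvector v of λ).

  λ = 6: largest Jordan block has size 3, contributing (x − 6)^3

So m_A(x) = (x - 6)^3 = x^3 - 18*x^2 + 108*x - 216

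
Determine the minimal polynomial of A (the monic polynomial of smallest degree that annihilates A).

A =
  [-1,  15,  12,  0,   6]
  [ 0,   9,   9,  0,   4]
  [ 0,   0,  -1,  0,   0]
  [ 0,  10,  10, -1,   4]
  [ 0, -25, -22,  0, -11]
x^3 + 3*x^2 + 3*x + 1

The characteristic polynomial is χ_A(x) = (x + 1)^5, so the eigenvalues are known. The minimal polynomial is
  m_A(x) = Π_λ (x − λ)^{k_λ}
where k_λ is the size of the *largest* Jordan block for λ (equivalently, the smallest k with (A − λI)^k v = 0 for every generalised eigenvector v of λ).

  λ = -1: largest Jordan block has size 3, contributing (x + 1)^3

So m_A(x) = (x + 1)^3 = x^3 + 3*x^2 + 3*x + 1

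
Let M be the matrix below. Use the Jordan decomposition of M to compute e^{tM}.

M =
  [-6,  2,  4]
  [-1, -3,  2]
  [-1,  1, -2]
e^{tM} =
  [-2*exp(-3*t) + 3*exp(-4*t), 2*exp(-3*t) - 2*exp(-4*t), 4*exp(-3*t) - 4*exp(-4*t)]
  [-exp(-3*t) + exp(-4*t), exp(-3*t), 2*exp(-3*t) - 2*exp(-4*t)]
  [-exp(-3*t) + exp(-4*t), exp(-3*t) - exp(-4*t), 2*exp(-3*t) - exp(-4*t)]

Strategy: write M = P · J · P⁻¹ where J is a Jordan canonical form, so e^{tM} = P · e^{tJ} · P⁻¹, and e^{tJ} can be computed block-by-block.

M has Jordan form
J =
  [-4,  0,  0]
  [ 0, -4,  0]
  [ 0,  0, -3]
(up to reordering of blocks).

Per-block formulas:
  For a 1×1 block at λ = -4: exp(t · [-4]) = [e^(-4t)].
  For a 1×1 block at λ = -3: exp(t · [-3]) = [e^(-3t)].

After assembling e^{tJ} and conjugating by P, we get:

e^{tM} =
  [-2*exp(-3*t) + 3*exp(-4*t), 2*exp(-3*t) - 2*exp(-4*t), 4*exp(-3*t) - 4*exp(-4*t)]
  [-exp(-3*t) + exp(-4*t), exp(-3*t), 2*exp(-3*t) - 2*exp(-4*t)]
  [-exp(-3*t) + exp(-4*t), exp(-3*t) - exp(-4*t), 2*exp(-3*t) - exp(-4*t)]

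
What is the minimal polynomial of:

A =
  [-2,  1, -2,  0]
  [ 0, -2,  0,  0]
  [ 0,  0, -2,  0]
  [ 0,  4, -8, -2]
x^2 + 4*x + 4

The characteristic polynomial is χ_A(x) = (x + 2)^4, so the eigenvalues are known. The minimal polynomial is
  m_A(x) = Π_λ (x − λ)^{k_λ}
where k_λ is the size of the *largest* Jordan block for λ (equivalently, the smallest k with (A − λI)^k v = 0 for every generalised eigenvector v of λ).

  λ = -2: largest Jordan block has size 2, contributing (x + 2)^2

So m_A(x) = (x + 2)^2 = x^2 + 4*x + 4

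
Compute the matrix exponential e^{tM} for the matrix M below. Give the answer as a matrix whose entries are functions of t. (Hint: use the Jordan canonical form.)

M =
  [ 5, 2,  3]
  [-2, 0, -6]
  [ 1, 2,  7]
e^{tM} =
  [t*exp(4*t) + exp(4*t), 2*t*exp(4*t), 3*t*exp(4*t)]
  [-2*t*exp(4*t), -4*t*exp(4*t) + exp(4*t), -6*t*exp(4*t)]
  [t*exp(4*t), 2*t*exp(4*t), 3*t*exp(4*t) + exp(4*t)]

Strategy: write M = P · J · P⁻¹ where J is a Jordan canonical form, so e^{tM} = P · e^{tJ} · P⁻¹, and e^{tJ} can be computed block-by-block.

M has Jordan form
J =
  [4, 1, 0]
  [0, 4, 0]
  [0, 0, 4]
(up to reordering of blocks).

Per-block formulas:
  For a 2×2 Jordan block J_2(4): exp(t · J_2(4)) = e^(4t)·(I + t·N), where N is the 2×2 nilpotent shift.
  For a 1×1 block at λ = 4: exp(t · [4]) = [e^(4t)].

After assembling e^{tJ} and conjugating by P, we get:

e^{tM} =
  [t*exp(4*t) + exp(4*t), 2*t*exp(4*t), 3*t*exp(4*t)]
  [-2*t*exp(4*t), -4*t*exp(4*t) + exp(4*t), -6*t*exp(4*t)]
  [t*exp(4*t), 2*t*exp(4*t), 3*t*exp(4*t) + exp(4*t)]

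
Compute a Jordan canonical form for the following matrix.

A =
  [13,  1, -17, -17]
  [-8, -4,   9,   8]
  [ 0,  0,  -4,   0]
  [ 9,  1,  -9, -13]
J_3(-4) ⊕ J_1(4)

The characteristic polynomial is
  det(x·I − A) = x^4 + 8*x^3 - 128*x - 256 = (x - 4)*(x + 4)^3

Eigenvalues and multiplicities (the geometric multiplicity of λ is n − rank(A − λI), which equals the number of Jordan blocks for λ):
  λ = -4: algebraic multiplicity = 3, geometric multiplicity = 1
  λ = 4: algebraic multiplicity = 1, geometric multiplicity = 1

Determining the block sizes for each eigenvalue:
  λ = -4: one block (gm = 1), so the single block has size am = 3 → block sizes [3]
  λ = 4: one block (gm = 1), so the single block has size am = 1 → block sizes [1]

Assembling the blocks gives a Jordan form
J =
  [-4,  1,  0, 0]
  [ 0, -4,  1, 0]
  [ 0,  0, -4, 0]
  [ 0,  0,  0, 4]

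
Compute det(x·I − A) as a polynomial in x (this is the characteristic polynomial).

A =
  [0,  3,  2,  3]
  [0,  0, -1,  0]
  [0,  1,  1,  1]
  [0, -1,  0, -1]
x^4

Expanding det(x·I − A) (e.g. by cofactor expansion or by noting that A is similar to its Jordan form J, which has the same characteristic polynomial as A) gives
  χ_A(x) = x^4
which factors as x^4. The eigenvalues (with algebraic multiplicities) are λ = 0 with multiplicity 4.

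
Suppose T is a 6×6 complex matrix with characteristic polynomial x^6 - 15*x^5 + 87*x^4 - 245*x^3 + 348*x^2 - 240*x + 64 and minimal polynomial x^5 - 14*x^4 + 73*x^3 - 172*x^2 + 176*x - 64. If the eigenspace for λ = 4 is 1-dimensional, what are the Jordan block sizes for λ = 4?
Block sizes for λ = 4: [3]

Step 1 — from the characteristic polynomial, algebraic multiplicity of λ = 4 is 3. From dim ker(T − (4)·I) = 1, there are exactly 1 Jordan blocks for λ = 4.
Step 2 — from the minimal polynomial, the factor (x − 4)^3 tells us the largest block for λ = 4 has size 3.
Step 3 — with total size 3, 1 blocks, and largest block 3, the block sizes (in nonincreasing order) are [3].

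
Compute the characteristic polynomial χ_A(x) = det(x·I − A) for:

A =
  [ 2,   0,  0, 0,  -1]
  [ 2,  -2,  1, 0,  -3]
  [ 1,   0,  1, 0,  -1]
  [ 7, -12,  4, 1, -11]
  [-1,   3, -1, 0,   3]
x^5 - 5*x^4 + 10*x^3 - 10*x^2 + 5*x - 1

Expanding det(x·I − A) (e.g. by cofactor expansion or by noting that A is similar to its Jordan form J, which has the same characteristic polynomial as A) gives
  χ_A(x) = x^5 - 5*x^4 + 10*x^3 - 10*x^2 + 5*x - 1
which factors as (x - 1)^5. The eigenvalues (with algebraic multiplicities) are λ = 1 with multiplicity 5.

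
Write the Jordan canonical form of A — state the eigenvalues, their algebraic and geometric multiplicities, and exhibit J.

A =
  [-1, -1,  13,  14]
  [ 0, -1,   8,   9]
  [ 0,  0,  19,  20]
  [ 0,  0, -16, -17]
J_3(-1) ⊕ J_1(3)

The characteristic polynomial is
  det(x·I − A) = x^4 - 6*x^2 - 8*x - 3 = (x - 3)*(x + 1)^3

Eigenvalues and multiplicities (the geometric multiplicity of λ is n − rank(A − λI), which equals the number of Jordan blocks for λ):
  λ = -1: algebraic multiplicity = 3, geometric multiplicity = 1
  λ = 3: algebraic multiplicity = 1, geometric multiplicity = 1

Determining the block sizes for each eigenvalue:
  λ = -1: one block (gm = 1), so the single block has size am = 3 → block sizes [3]
  λ = 3: one block (gm = 1), so the single block has size am = 1 → block sizes [1]

Assembling the blocks gives a Jordan form
J =
  [-1,  1,  0, 0]
  [ 0, -1,  1, 0]
  [ 0,  0, -1, 0]
  [ 0,  0,  0, 3]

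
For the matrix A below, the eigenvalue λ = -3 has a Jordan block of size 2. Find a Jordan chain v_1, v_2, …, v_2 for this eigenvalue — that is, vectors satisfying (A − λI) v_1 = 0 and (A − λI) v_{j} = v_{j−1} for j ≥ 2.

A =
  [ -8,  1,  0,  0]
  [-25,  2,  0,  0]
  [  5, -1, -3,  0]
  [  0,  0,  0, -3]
A Jordan chain for λ = -3 of length 2:
v_1 = (-5, -25, 5, 0)ᵀ
v_2 = (1, 0, 0, 0)ᵀ

Let N = A − (-3)·I. We want v_2 with N^2 v_2 = 0 but N^1 v_2 ≠ 0; then v_{j-1} := N · v_j for j = 2, …, 2.

Pick v_2 = (1, 0, 0, 0)ᵀ.
Then v_1 = N · v_2 = (-5, -25, 5, 0)ᵀ.

Sanity check: (A − (-3)·I) v_1 = (0, 0, 0, 0)ᵀ = 0. ✓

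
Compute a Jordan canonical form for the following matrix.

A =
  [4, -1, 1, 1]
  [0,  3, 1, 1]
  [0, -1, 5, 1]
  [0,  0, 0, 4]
J_2(4) ⊕ J_1(4) ⊕ J_1(4)

The characteristic polynomial is
  det(x·I − A) = x^4 - 16*x^3 + 96*x^2 - 256*x + 256 = (x - 4)^4

Eigenvalues and multiplicities (the geometric multiplicity of λ is n − rank(A − λI), which equals the number of Jordan blocks for λ):
  λ = 4: algebraic multiplicity = 4, geometric multiplicity = 3

Determining the block sizes for each eigenvalue:
  λ = 4: 3 blocks summing to 4 forces exactly one block of size 2 and the rest size 1 → block sizes [2, 1, 1]

Assembling the blocks gives a Jordan form
J =
  [4, 1, 0, 0]
  [0, 4, 0, 0]
  [0, 0, 4, 0]
  [0, 0, 0, 4]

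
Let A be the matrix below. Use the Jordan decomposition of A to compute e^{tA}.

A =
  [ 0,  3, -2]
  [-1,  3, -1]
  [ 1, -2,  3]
e^{tA} =
  [-t^2*exp(2*t)/2 - 2*t*exp(2*t) + exp(2*t), t^2*exp(2*t)/2 + 3*t*exp(2*t), -t^2*exp(2*t)/2 - 2*t*exp(2*t)]
  [-t*exp(2*t), t*exp(2*t) + exp(2*t), -t*exp(2*t)]
  [t^2*exp(2*t)/2 + t*exp(2*t), -t^2*exp(2*t)/2 - 2*t*exp(2*t), t^2*exp(2*t)/2 + t*exp(2*t) + exp(2*t)]

Strategy: write A = P · J · P⁻¹ where J is a Jordan canonical form, so e^{tA} = P · e^{tJ} · P⁻¹, and e^{tJ} can be computed block-by-block.

A has Jordan form
J =
  [2, 1, 0]
  [0, 2, 1]
  [0, 0, 2]
(up to reordering of blocks).

Per-block formulas:
  For a 3×3 Jordan block J_3(2): exp(t · J_3(2)) = e^(2t)·(I + t·N + (t^2/2)·N^2), where N is the 3×3 nilpotent shift.

After assembling e^{tJ} and conjugating by P, we get:

e^{tA} =
  [-t^2*exp(2*t)/2 - 2*t*exp(2*t) + exp(2*t), t^2*exp(2*t)/2 + 3*t*exp(2*t), -t^2*exp(2*t)/2 - 2*t*exp(2*t)]
  [-t*exp(2*t), t*exp(2*t) + exp(2*t), -t*exp(2*t)]
  [t^2*exp(2*t)/2 + t*exp(2*t), -t^2*exp(2*t)/2 - 2*t*exp(2*t), t^2*exp(2*t)/2 + t*exp(2*t) + exp(2*t)]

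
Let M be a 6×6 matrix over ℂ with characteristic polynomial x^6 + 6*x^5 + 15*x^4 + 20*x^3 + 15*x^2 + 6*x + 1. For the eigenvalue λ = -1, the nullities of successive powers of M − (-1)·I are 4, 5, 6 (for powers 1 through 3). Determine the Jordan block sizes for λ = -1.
Block sizes for λ = -1: [3, 1, 1, 1]

From the dimensions of kernels of powers, the number of Jordan blocks of size at least j is d_j − d_{j−1} where d_j = dim ker(N^j) (with d_0 = 0). Computing the differences gives [4, 1, 1].
The number of blocks of size exactly k is (#blocks of size ≥ k) − (#blocks of size ≥ k + 1), so the partition is: 3 block(s) of size 1, 1 block(s) of size 3.
In nonincreasing order the block sizes are [3, 1, 1, 1].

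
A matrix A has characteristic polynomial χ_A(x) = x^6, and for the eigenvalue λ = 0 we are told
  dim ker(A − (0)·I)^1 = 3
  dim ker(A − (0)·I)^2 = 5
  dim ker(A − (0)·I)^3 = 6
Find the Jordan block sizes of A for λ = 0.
Block sizes for λ = 0: [3, 2, 1]

From the dimensions of kernels of powers, the number of Jordan blocks of size at least j is d_j − d_{j−1} where d_j = dim ker(N^j) (with d_0 = 0). Computing the differences gives [3, 2, 1].
The number of blocks of size exactly k is (#blocks of size ≥ k) − (#blocks of size ≥ k + 1), so the partition is: 1 block(s) of size 1, 1 block(s) of size 2, 1 block(s) of size 3.
In nonincreasing order the block sizes are [3, 2, 1].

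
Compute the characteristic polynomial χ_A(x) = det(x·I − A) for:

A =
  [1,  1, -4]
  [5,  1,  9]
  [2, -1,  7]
x^3 - 9*x^2 + 27*x - 27

Expanding det(x·I − A) (e.g. by cofactor expansion or by noting that A is similar to its Jordan form J, which has the same characteristic polynomial as A) gives
  χ_A(x) = x^3 - 9*x^2 + 27*x - 27
which factors as (x - 3)^3. The eigenvalues (with algebraic multiplicities) are λ = 3 with multiplicity 3.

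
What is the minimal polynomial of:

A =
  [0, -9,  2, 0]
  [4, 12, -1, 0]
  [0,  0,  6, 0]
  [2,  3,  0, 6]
x^3 - 18*x^2 + 108*x - 216

The characteristic polynomial is χ_A(x) = (x - 6)^4, so the eigenvalues are known. The minimal polynomial is
  m_A(x) = Π_λ (x − λ)^{k_λ}
where k_λ is the size of the *largest* Jordan block for λ (equivalently, the smallest k with (A − λI)^k v = 0 for every generalised eigenvector v of λ).

  λ = 6: largest Jordan block has size 3, contributing (x − 6)^3

So m_A(x) = (x - 6)^3 = x^3 - 18*x^2 + 108*x - 216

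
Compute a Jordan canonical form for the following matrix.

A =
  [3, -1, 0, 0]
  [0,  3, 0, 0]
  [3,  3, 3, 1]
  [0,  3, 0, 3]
J_2(3) ⊕ J_2(3)

The characteristic polynomial is
  det(x·I − A) = x^4 - 12*x^3 + 54*x^2 - 108*x + 81 = (x - 3)^4

Eigenvalues and multiplicities (the geometric multiplicity of λ is n − rank(A − λI), which equals the number of Jordan blocks for λ):
  λ = 3: algebraic multiplicity = 4, geometric multiplicity = 2

Determining the block sizes for each eigenvalue:
  λ = 3: with am = 4 and gm = 2, the partition is not yet determined (e.g. several partitions of 4 into 2 parts exist). Let N = A − (3)·I. Computing rank(N^1) = 2, rank(N^2) = 0; the number of blocks of size ≥ j is rank(N^{j−1}) − rank(N^j), giving [2, 2]. So we have 2 block(s) of size 2 → block sizes [2, 2]

Assembling the blocks gives a Jordan form
J =
  [3, 1, 0, 0]
  [0, 3, 0, 0]
  [0, 0, 3, 1]
  [0, 0, 0, 3]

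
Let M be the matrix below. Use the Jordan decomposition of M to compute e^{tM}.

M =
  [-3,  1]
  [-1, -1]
e^{tM} =
  [-t*exp(-2*t) + exp(-2*t), t*exp(-2*t)]
  [-t*exp(-2*t), t*exp(-2*t) + exp(-2*t)]

Strategy: write M = P · J · P⁻¹ where J is a Jordan canonical form, so e^{tM} = P · e^{tJ} · P⁻¹, and e^{tJ} can be computed block-by-block.

M has Jordan form
J =
  [-2,  1]
  [ 0, -2]
(up to reordering of blocks).

Per-block formulas:
  For a 2×2 Jordan block J_2(-2): exp(t · J_2(-2)) = e^(-2t)·(I + t·N), where N is the 2×2 nilpotent shift.

After assembling e^{tJ} and conjugating by P, we get:

e^{tM} =
  [-t*exp(-2*t) + exp(-2*t), t*exp(-2*t)]
  [-t*exp(-2*t), t*exp(-2*t) + exp(-2*t)]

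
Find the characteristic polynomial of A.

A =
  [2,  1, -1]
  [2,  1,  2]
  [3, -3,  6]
x^3 - 9*x^2 + 27*x - 27

Expanding det(x·I − A) (e.g. by cofactor expansion or by noting that A is similar to its Jordan form J, which has the same characteristic polynomial as A) gives
  χ_A(x) = x^3 - 9*x^2 + 27*x - 27
which factors as (x - 3)^3. The eigenvalues (with algebraic multiplicities) are λ = 3 with multiplicity 3.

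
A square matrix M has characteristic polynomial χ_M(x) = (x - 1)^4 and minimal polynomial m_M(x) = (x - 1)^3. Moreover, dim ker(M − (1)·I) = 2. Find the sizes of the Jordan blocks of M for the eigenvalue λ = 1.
Block sizes for λ = 1: [3, 1]

Step 1 — from the characteristic polynomial, algebraic multiplicity of λ = 1 is 4. From dim ker(M − (1)·I) = 2, there are exactly 2 Jordan blocks for λ = 1.
Step 2 — from the minimal polynomial, the factor (x − 1)^3 tells us the largest block for λ = 1 has size 3.
Step 3 — with total size 4, 2 blocks, and largest block 3, the block sizes (in nonincreasing order) are [3, 1].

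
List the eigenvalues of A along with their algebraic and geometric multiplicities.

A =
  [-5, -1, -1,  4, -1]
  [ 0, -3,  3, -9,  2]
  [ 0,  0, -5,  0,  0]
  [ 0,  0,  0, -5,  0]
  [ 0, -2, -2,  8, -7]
λ = -5: alg = 5, geom = 3

Step 1 — factor the characteristic polynomial to read off the algebraic multiplicities:
  χ_A(x) = (x + 5)^5

Step 2 — compute geometric multiplicities via the rank-nullity identity g(λ) = n − rank(A − λI):
  rank(A − (-5)·I) = 2, so dim ker(A − (-5)·I) = n − 2 = 3

Summary:
  λ = -5: algebraic multiplicity = 5, geometric multiplicity = 3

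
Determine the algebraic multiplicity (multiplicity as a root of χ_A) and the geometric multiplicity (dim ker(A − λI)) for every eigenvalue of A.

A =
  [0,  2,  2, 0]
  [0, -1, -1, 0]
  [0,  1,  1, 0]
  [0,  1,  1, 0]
λ = 0: alg = 4, geom = 3

Step 1 — factor the characteristic polynomial to read off the algebraic multiplicities:
  χ_A(x) = x^4

Step 2 — compute geometric multiplicities via the rank-nullity identity g(λ) = n − rank(A − λI):
  rank(A − (0)·I) = 1, so dim ker(A − (0)·I) = n − 1 = 3

Summary:
  λ = 0: algebraic multiplicity = 4, geometric multiplicity = 3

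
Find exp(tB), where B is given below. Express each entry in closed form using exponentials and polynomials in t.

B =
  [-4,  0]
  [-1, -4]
e^{tB} =
  [exp(-4*t), 0]
  [-t*exp(-4*t), exp(-4*t)]

Strategy: write B = P · J · P⁻¹ where J is a Jordan canonical form, so e^{tB} = P · e^{tJ} · P⁻¹, and e^{tJ} can be computed block-by-block.

B has Jordan form
J =
  [-4,  1]
  [ 0, -4]
(up to reordering of blocks).

Per-block formulas:
  For a 2×2 Jordan block J_2(-4): exp(t · J_2(-4)) = e^(-4t)·(I + t·N), where N is the 2×2 nilpotent shift.

After assembling e^{tJ} and conjugating by P, we get:

e^{tB} =
  [exp(-4*t), 0]
  [-t*exp(-4*t), exp(-4*t)]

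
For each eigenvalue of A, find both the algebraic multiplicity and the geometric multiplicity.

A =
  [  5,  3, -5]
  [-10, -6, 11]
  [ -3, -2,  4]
λ = 1: alg = 3, geom = 1

Step 1 — factor the characteristic polynomial to read off the algebraic multiplicities:
  χ_A(x) = (x - 1)^3

Step 2 — compute geometric multiplicities via the rank-nullity identity g(λ) = n − rank(A − λI):
  rank(A − (1)·I) = 2, so dim ker(A − (1)·I) = n − 2 = 1

Summary:
  λ = 1: algebraic multiplicity = 3, geometric multiplicity = 1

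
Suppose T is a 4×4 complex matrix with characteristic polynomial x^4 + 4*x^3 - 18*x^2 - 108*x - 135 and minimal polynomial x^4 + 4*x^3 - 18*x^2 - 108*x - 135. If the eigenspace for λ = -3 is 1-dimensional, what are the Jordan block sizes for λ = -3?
Block sizes for λ = -3: [3]

Step 1 — from the characteristic polynomial, algebraic multiplicity of λ = -3 is 3. From dim ker(T − (-3)·I) = 1, there are exactly 1 Jordan blocks for λ = -3.
Step 2 — from the minimal polynomial, the factor (x + 3)^3 tells us the largest block for λ = -3 has size 3.
Step 3 — with total size 3, 1 blocks, and largest block 3, the block sizes (in nonincreasing order) are [3].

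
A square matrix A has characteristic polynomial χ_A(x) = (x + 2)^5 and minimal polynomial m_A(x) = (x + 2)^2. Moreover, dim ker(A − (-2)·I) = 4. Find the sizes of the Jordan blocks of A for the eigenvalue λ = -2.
Block sizes for λ = -2: [2, 1, 1, 1]

Step 1 — from the characteristic polynomial, algebraic multiplicity of λ = -2 is 5. From dim ker(A − (-2)·I) = 4, there are exactly 4 Jordan blocks for λ = -2.
Step 2 — from the minimal polynomial, the factor (x + 2)^2 tells us the largest block for λ = -2 has size 2.
Step 3 — with total size 5, 4 blocks, and largest block 2, the block sizes (in nonincreasing order) are [2, 1, 1, 1].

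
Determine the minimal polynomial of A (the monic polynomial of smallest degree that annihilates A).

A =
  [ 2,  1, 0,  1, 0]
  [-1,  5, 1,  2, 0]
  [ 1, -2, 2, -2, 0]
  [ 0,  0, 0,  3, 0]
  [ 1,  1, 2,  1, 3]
x^3 - 9*x^2 + 27*x - 27

The characteristic polynomial is χ_A(x) = (x - 3)^5, so the eigenvalues are known. The minimal polynomial is
  m_A(x) = Π_λ (x − λ)^{k_λ}
where k_λ is the size of the *largest* Jordan block for λ (equivalently, the smallest k with (A − λI)^k v = 0 for every generalised eigenvector v of λ).

  λ = 3: largest Jordan block has size 3, contributing (x − 3)^3

So m_A(x) = (x - 3)^3 = x^3 - 9*x^2 + 27*x - 27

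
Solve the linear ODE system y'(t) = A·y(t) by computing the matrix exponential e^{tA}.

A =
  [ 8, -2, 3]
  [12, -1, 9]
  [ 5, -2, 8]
e^{tA} =
  [3*t*exp(5*t) + exp(5*t), -2*t*exp(5*t), 3*t*exp(5*t)]
  [9*t^2*exp(5*t)/2 + 12*t*exp(5*t), -3*t^2*exp(5*t) - 6*t*exp(5*t) + exp(5*t), 9*t^2*exp(5*t)/2 + 9*t*exp(5*t)]
  [3*t^2*exp(5*t) + 5*t*exp(5*t), -2*t^2*exp(5*t) - 2*t*exp(5*t), 3*t^2*exp(5*t) + 3*t*exp(5*t) + exp(5*t)]

Strategy: write A = P · J · P⁻¹ where J is a Jordan canonical form, so e^{tA} = P · e^{tJ} · P⁻¹, and e^{tJ} can be computed block-by-block.

A has Jordan form
J =
  [5, 1, 0]
  [0, 5, 1]
  [0, 0, 5]
(up to reordering of blocks).

Per-block formulas:
  For a 3×3 Jordan block J_3(5): exp(t · J_3(5)) = e^(5t)·(I + t·N + (t^2/2)·N^2), where N is the 3×3 nilpotent shift.

After assembling e^{tJ} and conjugating by P, we get:

e^{tA} =
  [3*t*exp(5*t) + exp(5*t), -2*t*exp(5*t), 3*t*exp(5*t)]
  [9*t^2*exp(5*t)/2 + 12*t*exp(5*t), -3*t^2*exp(5*t) - 6*t*exp(5*t) + exp(5*t), 9*t^2*exp(5*t)/2 + 9*t*exp(5*t)]
  [3*t^2*exp(5*t) + 5*t*exp(5*t), -2*t^2*exp(5*t) - 2*t*exp(5*t), 3*t^2*exp(5*t) + 3*t*exp(5*t) + exp(5*t)]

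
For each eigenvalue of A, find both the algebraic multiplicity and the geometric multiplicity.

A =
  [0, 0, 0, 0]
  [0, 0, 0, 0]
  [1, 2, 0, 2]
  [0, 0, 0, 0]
λ = 0: alg = 4, geom = 3

Step 1 — factor the characteristic polynomial to read off the algebraic multiplicities:
  χ_A(x) = x^4

Step 2 — compute geometric multiplicities via the rank-nullity identity g(λ) = n − rank(A − λI):
  rank(A − (0)·I) = 1, so dim ker(A − (0)·I) = n − 1 = 3

Summary:
  λ = 0: algebraic multiplicity = 4, geometric multiplicity = 3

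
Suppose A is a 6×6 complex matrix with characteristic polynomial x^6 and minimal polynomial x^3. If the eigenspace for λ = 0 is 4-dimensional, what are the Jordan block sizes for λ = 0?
Block sizes for λ = 0: [3, 1, 1, 1]

Step 1 — from the characteristic polynomial, algebraic multiplicity of λ = 0 is 6. From dim ker(A − (0)·I) = 4, there are exactly 4 Jordan blocks for λ = 0.
Step 2 — from the minimal polynomial, the factor (x − 0)^3 tells us the largest block for λ = 0 has size 3.
Step 3 — with total size 6, 4 blocks, and largest block 3, the block sizes (in nonincreasing order) are [3, 1, 1, 1].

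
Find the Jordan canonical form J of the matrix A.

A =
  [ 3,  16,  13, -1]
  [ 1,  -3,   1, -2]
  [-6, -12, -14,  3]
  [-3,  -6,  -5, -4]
J_2(-5) ⊕ J_2(-4)

The characteristic polynomial is
  det(x·I − A) = x^4 + 18*x^3 + 121*x^2 + 360*x + 400 = (x + 4)^2*(x + 5)^2

Eigenvalues and multiplicities (the geometric multiplicity of λ is n − rank(A − λI), which equals the number of Jordan blocks for λ):
  λ = -5: algebraic multiplicity = 2, geometric multiplicity = 1
  λ = -4: algebraic multiplicity = 2, geometric multiplicity = 1

Determining the block sizes for each eigenvalue:
  λ = -5: one block (gm = 1), so the single block has size am = 2 → block sizes [2]
  λ = -4: one block (gm = 1), so the single block has size am = 2 → block sizes [2]

Assembling the blocks gives a Jordan form
J =
  [-5,  1,  0,  0]
  [ 0, -5,  0,  0]
  [ 0,  0, -4,  1]
  [ 0,  0,  0, -4]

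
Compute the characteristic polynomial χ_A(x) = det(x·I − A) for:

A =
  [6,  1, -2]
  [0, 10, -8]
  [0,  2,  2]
x^3 - 18*x^2 + 108*x - 216

Expanding det(x·I − A) (e.g. by cofactor expansion or by noting that A is similar to its Jordan form J, which has the same characteristic polynomial as A) gives
  χ_A(x) = x^3 - 18*x^2 + 108*x - 216
which factors as (x - 6)^3. The eigenvalues (with algebraic multiplicities) are λ = 6 with multiplicity 3.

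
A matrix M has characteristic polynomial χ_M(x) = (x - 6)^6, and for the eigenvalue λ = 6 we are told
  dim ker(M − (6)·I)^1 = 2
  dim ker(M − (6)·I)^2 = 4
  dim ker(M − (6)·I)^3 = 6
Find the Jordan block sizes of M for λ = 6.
Block sizes for λ = 6: [3, 3]

From the dimensions of kernels of powers, the number of Jordan blocks of size at least j is d_j − d_{j−1} where d_j = dim ker(N^j) (with d_0 = 0). Computing the differences gives [2, 2, 2].
The number of blocks of size exactly k is (#blocks of size ≥ k) − (#blocks of size ≥ k + 1), so the partition is: 2 block(s) of size 3.
In nonincreasing order the block sizes are [3, 3].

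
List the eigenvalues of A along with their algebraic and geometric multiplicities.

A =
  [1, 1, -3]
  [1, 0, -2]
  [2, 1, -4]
λ = -1: alg = 3, geom = 1

Step 1 — factor the characteristic polynomial to read off the algebraic multiplicities:
  χ_A(x) = (x + 1)^3

Step 2 — compute geometric multiplicities via the rank-nullity identity g(λ) = n − rank(A − λI):
  rank(A − (-1)·I) = 2, so dim ker(A − (-1)·I) = n − 2 = 1

Summary:
  λ = -1: algebraic multiplicity = 3, geometric multiplicity = 1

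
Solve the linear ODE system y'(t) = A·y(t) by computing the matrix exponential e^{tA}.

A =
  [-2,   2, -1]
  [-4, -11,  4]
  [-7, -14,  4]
e^{tA} =
  [t*exp(-3*t) + exp(-3*t), 2*t*exp(-3*t), -t*exp(-3*t)]
  [-4*t*exp(-3*t), -8*t*exp(-3*t) + exp(-3*t), 4*t*exp(-3*t)]
  [-7*t*exp(-3*t), -14*t*exp(-3*t), 7*t*exp(-3*t) + exp(-3*t)]

Strategy: write A = P · J · P⁻¹ where J is a Jordan canonical form, so e^{tA} = P · e^{tJ} · P⁻¹, and e^{tJ} can be computed block-by-block.

A has Jordan form
J =
  [-3,  1,  0]
  [ 0, -3,  0]
  [ 0,  0, -3]
(up to reordering of blocks).

Per-block formulas:
  For a 1×1 block at λ = -3: exp(t · [-3]) = [e^(-3t)].
  For a 2×2 Jordan block J_2(-3): exp(t · J_2(-3)) = e^(-3t)·(I + t·N), where N is the 2×2 nilpotent shift.

After assembling e^{tJ} and conjugating by P, we get:

e^{tA} =
  [t*exp(-3*t) + exp(-3*t), 2*t*exp(-3*t), -t*exp(-3*t)]
  [-4*t*exp(-3*t), -8*t*exp(-3*t) + exp(-3*t), 4*t*exp(-3*t)]
  [-7*t*exp(-3*t), -14*t*exp(-3*t), 7*t*exp(-3*t) + exp(-3*t)]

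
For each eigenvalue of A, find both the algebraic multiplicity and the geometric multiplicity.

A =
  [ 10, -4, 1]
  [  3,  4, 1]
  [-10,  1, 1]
λ = 5: alg = 3, geom = 1

Step 1 — factor the characteristic polynomial to read off the algebraic multiplicities:
  χ_A(x) = (x - 5)^3

Step 2 — compute geometric multiplicities via the rank-nullity identity g(λ) = n − rank(A − λI):
  rank(A − (5)·I) = 2, so dim ker(A − (5)·I) = n − 2 = 1

Summary:
  λ = 5: algebraic multiplicity = 3, geometric multiplicity = 1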